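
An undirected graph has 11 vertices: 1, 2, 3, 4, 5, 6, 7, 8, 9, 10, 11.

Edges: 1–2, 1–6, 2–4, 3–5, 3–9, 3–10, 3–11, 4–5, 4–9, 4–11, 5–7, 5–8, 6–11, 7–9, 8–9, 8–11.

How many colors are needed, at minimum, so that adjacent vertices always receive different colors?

The cycle 6-11-4-2-1-6 has odd length 5, so it cannot be 2-colored; at least 3 colors are needed.
3 colors suffice: color a → {1, 3, 4, 7, 8}; color b → {2, 5, 9, 10, 11}; color c → {6}. No two adjacent vertices share a color.

3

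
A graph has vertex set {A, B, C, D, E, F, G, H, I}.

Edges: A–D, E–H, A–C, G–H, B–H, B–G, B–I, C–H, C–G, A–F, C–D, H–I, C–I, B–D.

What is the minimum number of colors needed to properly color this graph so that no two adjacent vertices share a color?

B, H, I are pairwise adjacent, so at least 3 colors are needed.
A valid assignment using 3 colors: A=red, B=blue, C=blue, D=green, E=blue, F=blue, G=green, H=red, I=green. Each edge has distinct colors on its endpoints.

3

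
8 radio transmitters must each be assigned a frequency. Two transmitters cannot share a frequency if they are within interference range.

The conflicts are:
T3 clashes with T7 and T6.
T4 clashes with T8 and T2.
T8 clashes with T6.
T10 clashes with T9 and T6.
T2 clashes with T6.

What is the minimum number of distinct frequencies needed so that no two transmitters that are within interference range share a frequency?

2

T3 and T7 conflict, so at least 2 frequencies are needed.
2 frequencies suffice: frequency 1 → {T4, T7, T9, T6}; frequency 2 → {T3, T8, T10, T2}. Each listed conflict is separated.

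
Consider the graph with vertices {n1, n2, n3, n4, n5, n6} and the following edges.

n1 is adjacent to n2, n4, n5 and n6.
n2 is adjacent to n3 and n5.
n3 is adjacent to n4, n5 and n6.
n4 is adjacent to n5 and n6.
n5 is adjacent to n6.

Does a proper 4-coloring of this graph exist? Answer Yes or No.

The chromatic number is 4. n3, n4, n5, n6 form a clique, so at least 4 colors are needed.
4 colors suffice: color red → {n5}; color blue → {n2, n4}; color green → {n6}; color yellow → {n1, n3}.
That is already a proper 4-coloring.

Yes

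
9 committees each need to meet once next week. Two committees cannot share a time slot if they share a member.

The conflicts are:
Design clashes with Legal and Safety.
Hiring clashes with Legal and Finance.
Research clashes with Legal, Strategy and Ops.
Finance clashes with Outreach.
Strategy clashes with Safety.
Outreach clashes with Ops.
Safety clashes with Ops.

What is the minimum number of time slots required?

The cycle Design-Safety-Strategy-Research-Legal-Design has odd length 5, so it cannot be 2-colored; at least 3 time slots are needed.
3 time slots suffice: Design=2, Hiring=2, Research=3, Legal=1, Finance=1, Strategy=2, Outreach=3, Safety=1, Ops=2. No two conflicting committees share a time slot.

3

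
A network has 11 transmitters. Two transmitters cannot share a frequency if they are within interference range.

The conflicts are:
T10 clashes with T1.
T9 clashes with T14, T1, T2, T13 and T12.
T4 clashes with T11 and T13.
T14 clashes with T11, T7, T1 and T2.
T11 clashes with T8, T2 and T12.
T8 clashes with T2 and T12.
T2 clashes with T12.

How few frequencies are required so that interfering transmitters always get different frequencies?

T11, T8, T2, T12 are mutually in conflict, so at least 4 frequencies are needed.
4 frequencies suffice: frequency 1 → {T10, T9, T11, T7}; frequency 2 → {T14, T13, T12}; frequency 3 → {T4, T1, T2}; frequency 4 → {T8}. Each listed conflict is separated.

4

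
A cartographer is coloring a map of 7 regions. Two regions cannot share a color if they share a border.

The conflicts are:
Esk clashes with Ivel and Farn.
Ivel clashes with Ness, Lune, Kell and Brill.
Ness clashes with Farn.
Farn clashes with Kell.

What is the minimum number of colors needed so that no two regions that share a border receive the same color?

Esk and Farn conflict, so at least 2 colors are needed.
A valid assignment using 2 colors: Esk=2, Ivel=1, Ness=2, Farn=1, Lune=2, Kell=2, Brill=2. No two conflicting regions share a color.

2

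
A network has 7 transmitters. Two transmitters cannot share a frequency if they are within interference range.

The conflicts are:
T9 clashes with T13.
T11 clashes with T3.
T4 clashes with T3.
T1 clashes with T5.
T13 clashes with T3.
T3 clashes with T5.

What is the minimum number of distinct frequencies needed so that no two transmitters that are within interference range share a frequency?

T3 and T5 conflict, so at least 2 frequencies are needed.
2 frequencies suffice: frequency 1 → {T9, T1, T3}; frequency 2 → {T11, T4, T13, T5}. Every pair that conflicts lands in different frequencies.

2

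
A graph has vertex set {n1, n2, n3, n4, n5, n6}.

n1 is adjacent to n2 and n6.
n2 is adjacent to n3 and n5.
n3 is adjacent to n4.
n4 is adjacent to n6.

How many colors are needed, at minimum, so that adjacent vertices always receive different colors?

The cycle n3-n2-n1-n6-n4-n3 has odd length 5, so it cannot be 2-colored; at least 3 colors are needed.
3 colors suffice: color red → {n2, n4}; color blue → {n1, n3, n5}; color green → {n6}. Each edge has distinct colors on its endpoints.

3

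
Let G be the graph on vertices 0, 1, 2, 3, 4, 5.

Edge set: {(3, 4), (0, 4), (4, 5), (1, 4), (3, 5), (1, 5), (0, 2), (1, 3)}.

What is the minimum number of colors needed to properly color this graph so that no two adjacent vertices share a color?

1, 3, 4, 5 are mutually adjacent (a clique of size 4), so at least 4 colors are needed.
4 colors suffice: color red → {2, 4}; color blue → {0, 3}; color green → {1}; color yellow → {5}. Each edge has distinct colors on its endpoints.

4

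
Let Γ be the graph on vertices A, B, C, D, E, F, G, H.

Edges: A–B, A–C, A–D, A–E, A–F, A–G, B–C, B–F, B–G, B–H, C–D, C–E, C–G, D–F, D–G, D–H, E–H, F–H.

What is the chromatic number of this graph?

A, C, D, G are pairwise adjacent (a clique of size 4), so at least 4 colors are needed.
One proper 4-coloring: A=1, B=3, C=2, D=3, E=3, F=2, G=4, H=1. Every edge joins two different colors.

4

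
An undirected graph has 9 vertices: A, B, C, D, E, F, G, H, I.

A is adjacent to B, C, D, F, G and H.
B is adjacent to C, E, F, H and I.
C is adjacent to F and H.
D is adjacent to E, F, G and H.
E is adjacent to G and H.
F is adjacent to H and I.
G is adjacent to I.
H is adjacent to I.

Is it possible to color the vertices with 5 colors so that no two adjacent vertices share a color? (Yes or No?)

The chromatic number is 5. A, B, C, F, H are mutually adjacent (a clique of size 5), so at least 5 colors are needed.
5 colors suffice: A=yellow, B=blue, C=purple, D=blue, E=green, F=green, G=red, H=red, I=yellow.
That is already a proper 5-coloring.

Yes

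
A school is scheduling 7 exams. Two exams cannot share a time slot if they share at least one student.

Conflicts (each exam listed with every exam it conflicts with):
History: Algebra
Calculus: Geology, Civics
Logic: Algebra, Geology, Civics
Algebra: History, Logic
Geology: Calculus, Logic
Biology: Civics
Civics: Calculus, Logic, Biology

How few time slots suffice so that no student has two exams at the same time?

Logic and Algebra conflict, so at least 2 time slots are needed.
2 time slots suffice: History=1, Calculus=1, Logic=1, Algebra=2, Geology=2, Biology=1, Civics=2. No two conflicting exams share a time slot.

2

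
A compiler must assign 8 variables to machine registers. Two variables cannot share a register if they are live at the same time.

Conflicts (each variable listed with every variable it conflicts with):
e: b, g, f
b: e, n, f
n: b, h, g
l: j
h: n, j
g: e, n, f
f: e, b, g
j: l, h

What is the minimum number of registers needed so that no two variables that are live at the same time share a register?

e, g, f are mutually in conflict, so at least 3 registers are needed.
3 registers suffice: e=3, b=2, n=1, l=2, h=2, g=2, f=1, j=1. No two conflicting variables share a register.

3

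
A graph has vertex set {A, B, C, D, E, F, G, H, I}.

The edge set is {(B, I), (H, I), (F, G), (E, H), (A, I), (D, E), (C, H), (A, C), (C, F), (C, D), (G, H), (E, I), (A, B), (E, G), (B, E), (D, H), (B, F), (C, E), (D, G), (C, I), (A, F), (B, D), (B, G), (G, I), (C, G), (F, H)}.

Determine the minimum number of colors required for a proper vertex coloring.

C, E, G, H, I are mutually adjacent (a clique of size 5), so at least 5 colors are needed.
5 colors suffice: color 1 → {B, C}; color 2 → {A, G}; color 3 → {D, F, I}; color 4 → {E}; color 5 → {H}. Every edge joins two different colors.

5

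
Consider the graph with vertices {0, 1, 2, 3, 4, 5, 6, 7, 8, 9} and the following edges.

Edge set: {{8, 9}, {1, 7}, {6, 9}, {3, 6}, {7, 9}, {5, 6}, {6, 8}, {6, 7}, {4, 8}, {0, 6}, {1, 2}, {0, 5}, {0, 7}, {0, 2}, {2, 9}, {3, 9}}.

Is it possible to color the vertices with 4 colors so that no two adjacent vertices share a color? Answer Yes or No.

Yes

The chromatic number is 3. 3, 6, 9 form a triangle, so at least 3 colors are needed.
A valid assignment using 3 colors: 0=b, 1=b, 2=a, 3=c, 4=a, 5=c, 6=a, 7=c, 8=c, 9=b.
Since 4 ≥ 3, a proper 4-coloring certainly exists.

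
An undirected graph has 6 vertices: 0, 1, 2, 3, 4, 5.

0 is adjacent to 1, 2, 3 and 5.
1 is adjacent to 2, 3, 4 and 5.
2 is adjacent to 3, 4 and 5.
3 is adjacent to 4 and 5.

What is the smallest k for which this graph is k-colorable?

0, 1, 2, 3, 5 are mutually adjacent (a clique of size 5), so at least 5 colors are needed.
One proper 5-coloring: 0=purple, 1=blue, 2=green, 3=red, 4=yellow, 5=yellow. Each edge has distinct colors on its endpoints.

5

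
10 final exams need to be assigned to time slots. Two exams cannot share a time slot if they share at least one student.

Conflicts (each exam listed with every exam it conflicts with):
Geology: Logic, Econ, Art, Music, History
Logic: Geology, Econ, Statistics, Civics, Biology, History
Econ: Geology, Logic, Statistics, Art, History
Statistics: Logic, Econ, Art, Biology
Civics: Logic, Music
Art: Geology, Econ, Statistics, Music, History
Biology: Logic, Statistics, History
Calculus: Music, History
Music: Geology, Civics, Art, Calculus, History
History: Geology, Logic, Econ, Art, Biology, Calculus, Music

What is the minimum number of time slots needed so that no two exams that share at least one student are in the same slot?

Geology, Art, Music, History pairwise conflict, so at least 4 time slots are needed.
4 time slots suffice: Geology=4, Logic=2, Econ=3, Statistics=1, Civics=1, Art=2, Biology=3, Calculus=2, Music=3, History=1. No two conflicting exams share a time slot.

4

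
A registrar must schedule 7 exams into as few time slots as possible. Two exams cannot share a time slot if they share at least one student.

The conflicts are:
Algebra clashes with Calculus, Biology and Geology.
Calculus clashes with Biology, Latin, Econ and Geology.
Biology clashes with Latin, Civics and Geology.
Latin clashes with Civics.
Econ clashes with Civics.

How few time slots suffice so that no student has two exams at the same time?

Algebra, Calculus, Biology, Geology are mutually in conflict, so at least 4 time slots are needed.
4 time slots suffice: time slot 1 → {Biology, Econ}; time slot 2 → {Calculus, Civics}; time slot 3 → {Latin, Geology}; time slot 4 → {Algebra}. No two conflicting exams share a time slot.

4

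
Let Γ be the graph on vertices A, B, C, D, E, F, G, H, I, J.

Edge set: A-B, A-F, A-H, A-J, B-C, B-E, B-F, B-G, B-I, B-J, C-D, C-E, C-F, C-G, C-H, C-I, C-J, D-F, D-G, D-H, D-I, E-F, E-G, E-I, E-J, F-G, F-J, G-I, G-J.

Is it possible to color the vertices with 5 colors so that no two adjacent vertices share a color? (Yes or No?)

B, C, E, F, G, J are pairwise adjacent (a clique of size 6), so at least 6 colors are needed.
So 5 colors are not enough.

No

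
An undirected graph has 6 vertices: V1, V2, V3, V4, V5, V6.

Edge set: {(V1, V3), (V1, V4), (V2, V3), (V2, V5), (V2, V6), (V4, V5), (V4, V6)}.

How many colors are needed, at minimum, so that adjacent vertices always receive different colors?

3

The cycle V3-V2-V5-V4-V1-V3 has odd length 5, so it cannot be 2-colored; at least 3 colors are needed.
3 colors suffice: V1=3, V2=1, V3=2, V4=1, V5=2, V6=2. Every edge joins two different colors.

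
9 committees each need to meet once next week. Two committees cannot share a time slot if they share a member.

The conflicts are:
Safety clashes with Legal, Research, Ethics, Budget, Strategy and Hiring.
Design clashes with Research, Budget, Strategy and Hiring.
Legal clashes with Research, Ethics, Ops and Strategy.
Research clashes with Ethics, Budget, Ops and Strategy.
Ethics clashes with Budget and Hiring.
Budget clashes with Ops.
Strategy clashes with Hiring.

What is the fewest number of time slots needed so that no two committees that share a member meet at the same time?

Safety, Legal, Research, Ethics are mutually in conflict, so at least 4 time slots are needed.
Using 4 time slots: Safety=2, Design=2, Legal=4, Research=1, Ethics=3, Budget=4, Ops=2, Strategy=3, Hiring=1. Each listed conflict is separated.

4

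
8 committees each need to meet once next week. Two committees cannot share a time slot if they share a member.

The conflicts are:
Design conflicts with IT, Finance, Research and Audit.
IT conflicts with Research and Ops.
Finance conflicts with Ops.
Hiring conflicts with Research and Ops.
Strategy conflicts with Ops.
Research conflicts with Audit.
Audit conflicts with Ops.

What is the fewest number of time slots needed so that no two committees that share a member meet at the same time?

Design, IT, Research all conflict with each other, so at least 3 time slots are needed.
A valid assignment using 3 time slots: Design=1, IT=3, Finance=2, Hiring=3, Strategy=2, Research=2, Audit=3, Ops=1. No two conflicting committees share a time slot.

3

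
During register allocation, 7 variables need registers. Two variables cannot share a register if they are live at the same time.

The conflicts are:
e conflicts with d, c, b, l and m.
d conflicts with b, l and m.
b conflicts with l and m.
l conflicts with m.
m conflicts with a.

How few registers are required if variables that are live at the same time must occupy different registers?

e, d, b, l, m all conflict with each other, so at least 5 registers are needed.
Using 5 registers: e=2, d=4, c=1, b=3, l=5, m=1, a=2. Each listed conflict is separated.

5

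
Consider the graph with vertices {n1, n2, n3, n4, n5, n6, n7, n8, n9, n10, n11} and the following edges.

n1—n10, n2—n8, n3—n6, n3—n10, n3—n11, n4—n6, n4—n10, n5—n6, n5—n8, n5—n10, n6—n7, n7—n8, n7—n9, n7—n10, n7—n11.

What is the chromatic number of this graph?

2

n3 and n6 are adjacent, so at least 2 colors are needed.
2 colors suffice: color 1 → {n1, n2, n3, n4, n5, n7}; color 2 → {n6, n8, n9, n10, n11}. Every edge joins two different colors.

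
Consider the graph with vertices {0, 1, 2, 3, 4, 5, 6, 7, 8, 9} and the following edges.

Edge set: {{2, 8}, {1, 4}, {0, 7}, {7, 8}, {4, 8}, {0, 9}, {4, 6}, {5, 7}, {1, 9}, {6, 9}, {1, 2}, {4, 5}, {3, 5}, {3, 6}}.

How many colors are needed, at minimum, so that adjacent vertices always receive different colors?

1 and 9 are adjacent, so at least 2 colors are needed.
2 colors suffice: color a → {2, 3, 4, 7, 9}; color b → {0, 1, 5, 6, 8}. No two adjacent vertices share a color.

2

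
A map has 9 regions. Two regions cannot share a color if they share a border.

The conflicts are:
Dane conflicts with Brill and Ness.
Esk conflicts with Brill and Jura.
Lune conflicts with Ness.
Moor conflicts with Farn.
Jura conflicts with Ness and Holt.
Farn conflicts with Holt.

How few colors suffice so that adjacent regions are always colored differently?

3

The cycle Esk-Brill-Dane-Ness-Jura-Esk has odd length 5, so it cannot be 2-colored; at least 3 colors are needed.
3 colors suffice: Dane=2, Esk=3, Lune=2, Brill=1, Moor=2, Jura=2, Farn=1, Ness=1, Holt=3. Every pair that conflicts lands in different colors.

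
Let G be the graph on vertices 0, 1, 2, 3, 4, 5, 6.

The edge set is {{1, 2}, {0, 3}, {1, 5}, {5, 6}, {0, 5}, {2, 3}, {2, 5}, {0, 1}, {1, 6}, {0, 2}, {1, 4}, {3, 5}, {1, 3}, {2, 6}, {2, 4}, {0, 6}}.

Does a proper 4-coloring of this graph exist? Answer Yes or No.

0, 1, 2, 3, 5 are pairwise adjacent (a clique of size 5), so at least 5 colors are needed.
So 4 colors are not enough.

No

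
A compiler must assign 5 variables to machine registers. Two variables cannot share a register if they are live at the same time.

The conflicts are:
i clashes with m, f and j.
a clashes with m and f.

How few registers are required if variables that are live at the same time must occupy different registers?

2

a and f conflict, so at least 2 registers are needed.
2 registers suffice: register 1 → {i, a}; register 2 → {m, f, j}. Every pair that conflicts lands in different registers.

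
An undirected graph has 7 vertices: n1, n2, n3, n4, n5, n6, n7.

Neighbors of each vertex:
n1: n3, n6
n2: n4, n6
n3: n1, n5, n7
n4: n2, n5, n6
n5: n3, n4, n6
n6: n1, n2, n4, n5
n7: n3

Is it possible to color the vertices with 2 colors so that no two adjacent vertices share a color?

n4, n5, n6 are pairwise adjacent, so at least 3 colors are needed.
So 2 colors are not enough.

No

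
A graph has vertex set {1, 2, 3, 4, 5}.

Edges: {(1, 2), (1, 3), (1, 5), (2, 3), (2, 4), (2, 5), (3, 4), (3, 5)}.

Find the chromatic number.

4

1, 2, 3, 5 form a clique, so at least 4 colors are needed.
4 colors suffice: color a → {3}; color b → {2}; color c → {4, 5}; color d → {1}. Every edge joins two different colors.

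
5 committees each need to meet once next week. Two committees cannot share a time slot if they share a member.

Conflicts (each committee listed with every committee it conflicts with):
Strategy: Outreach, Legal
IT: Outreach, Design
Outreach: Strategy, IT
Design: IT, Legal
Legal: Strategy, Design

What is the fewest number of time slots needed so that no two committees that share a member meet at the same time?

The cycle Strategy-Legal-Design-IT-Outreach-Strategy has odd length 5, so it cannot be 2-colored; at least 3 time slots are needed.
Using 3 time slots: Strategy=2, IT=2, Outreach=1, Design=1, Legal=3. No two conflicting committees share a time slot.

3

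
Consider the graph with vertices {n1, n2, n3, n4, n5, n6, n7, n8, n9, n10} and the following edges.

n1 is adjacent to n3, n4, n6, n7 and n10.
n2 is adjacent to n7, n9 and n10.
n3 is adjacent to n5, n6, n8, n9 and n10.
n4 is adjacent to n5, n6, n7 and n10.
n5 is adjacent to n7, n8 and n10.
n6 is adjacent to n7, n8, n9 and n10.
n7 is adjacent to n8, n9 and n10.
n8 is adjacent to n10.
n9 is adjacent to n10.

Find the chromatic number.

n1, n4, n6, n7, n10 are pairwise adjacent (a clique of size 5), so at least 5 colors are needed.
A valid assignment using 5 colors: n1=4, n2=3, n3=2, n4=5, n5=3, n6=3, n7=2, n8=4, n9=4, n10=1. Each edge has distinct colors on its endpoints.

5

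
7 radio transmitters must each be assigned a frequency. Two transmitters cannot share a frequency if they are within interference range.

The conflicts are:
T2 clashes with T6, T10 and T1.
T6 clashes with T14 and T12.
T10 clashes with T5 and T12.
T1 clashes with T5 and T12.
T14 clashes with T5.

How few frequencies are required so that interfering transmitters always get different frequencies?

3

The cycle T6-T2-T1-T5-T14-T6 has odd length 5, so it cannot be 2-colored; at least 3 frequencies are needed.
3 frequencies suffice: frequency 1 → {T6, T10, T1}; frequency 2 → {T2, T5, T12}; frequency 3 → {T14}. Every pair that conflicts lands in different frequencies.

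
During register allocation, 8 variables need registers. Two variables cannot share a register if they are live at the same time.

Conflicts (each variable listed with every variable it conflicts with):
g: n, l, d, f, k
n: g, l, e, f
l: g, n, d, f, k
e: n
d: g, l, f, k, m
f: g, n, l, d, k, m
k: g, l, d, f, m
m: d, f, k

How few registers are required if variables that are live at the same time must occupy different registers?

g, l, d, f, k are mutually in conflict, so at least 5 registers are needed.
A valid assignment using 5 registers: g=3, n=2, l=4, e=1, d=5, f=1, k=2, m=3. Every pair that conflicts lands in different registers.

5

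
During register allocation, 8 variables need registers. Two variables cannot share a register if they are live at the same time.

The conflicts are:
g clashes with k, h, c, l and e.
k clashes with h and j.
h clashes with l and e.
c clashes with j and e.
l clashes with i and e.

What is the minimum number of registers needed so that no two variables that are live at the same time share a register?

4

g, h, l, e are mutually in conflict, so at least 4 registers are needed.
4 registers suffice: register 1 → {g, i, j}; register 2 → {h, c}; register 3 → {k, l}; register 4 → {e}. Every pair that conflicts lands in different registers.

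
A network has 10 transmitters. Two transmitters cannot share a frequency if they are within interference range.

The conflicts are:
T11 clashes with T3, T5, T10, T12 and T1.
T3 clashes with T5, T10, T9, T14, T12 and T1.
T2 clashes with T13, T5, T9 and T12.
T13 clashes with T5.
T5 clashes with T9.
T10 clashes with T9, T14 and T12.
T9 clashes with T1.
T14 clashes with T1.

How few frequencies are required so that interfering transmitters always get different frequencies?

T11, T3, T10, T12 all conflict with each other, so at least 4 frequencies are needed.
4 frequencies suffice: frequency 1 → {T3, T2}; frequency 2 → {T5, T10, T1}; frequency 3 → {T11, T13, T9, T14}; frequency 4 → {T12}. Each listed conflict is separated.

4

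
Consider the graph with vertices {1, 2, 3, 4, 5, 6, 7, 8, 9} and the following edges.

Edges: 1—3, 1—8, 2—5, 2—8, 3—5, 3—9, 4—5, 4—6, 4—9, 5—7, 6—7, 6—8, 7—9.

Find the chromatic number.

3

The cycle 4-5-2-8-6-4 has odd length 5, so it cannot be 2-colored; at least 3 colors are needed.
3 colors suffice: color red → {1, 5, 6, 9}; color blue → {3, 4, 7, 8}; color green → {2}. Each edge has distinct colors on its endpoints.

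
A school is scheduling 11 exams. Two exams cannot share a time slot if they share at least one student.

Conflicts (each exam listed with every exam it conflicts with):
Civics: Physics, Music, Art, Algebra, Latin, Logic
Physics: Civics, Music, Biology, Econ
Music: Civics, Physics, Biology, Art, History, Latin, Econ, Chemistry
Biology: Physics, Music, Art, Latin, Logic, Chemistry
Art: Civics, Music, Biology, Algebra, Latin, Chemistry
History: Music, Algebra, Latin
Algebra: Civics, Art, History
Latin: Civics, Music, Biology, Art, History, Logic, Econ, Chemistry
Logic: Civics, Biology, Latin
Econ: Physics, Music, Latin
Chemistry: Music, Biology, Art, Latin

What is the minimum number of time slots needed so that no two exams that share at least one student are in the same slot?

Music, Biology, Art, Latin, Chemistry are mutually in conflict, so at least 5 time slots are needed.
Using 5 time slots: Civics=4, Physics=1, Music=2, Biology=4, Art=3, History=3, Algebra=1, Latin=1, Logic=2, Econ=3, Chemistry=5. Every pair that conflicts lands in different time slots.

5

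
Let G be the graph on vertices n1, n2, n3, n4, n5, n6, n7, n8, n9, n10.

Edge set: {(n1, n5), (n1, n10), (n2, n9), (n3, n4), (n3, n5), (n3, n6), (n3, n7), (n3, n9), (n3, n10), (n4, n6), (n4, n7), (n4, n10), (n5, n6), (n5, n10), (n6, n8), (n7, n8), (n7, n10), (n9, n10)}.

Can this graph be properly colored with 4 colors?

The chromatic number is 4. n3, n4, n7, n10 are mutually adjacent (a clique of size 4), so at least 4 colors are needed.
4 colors suffice: color 1 → {n1, n2, n3, n8}; color 2 → {n6, n10}; color 3 → {n4, n5, n9}; color 4 → {n7}.
That is already a proper 4-coloring.

Yes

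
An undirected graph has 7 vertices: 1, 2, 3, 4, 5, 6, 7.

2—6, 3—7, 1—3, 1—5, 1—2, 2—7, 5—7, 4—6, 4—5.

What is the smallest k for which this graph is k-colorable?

The cycle 6-2-7-5-4-6 has odd length 5, so it cannot be 2-colored; at least 3 colors are needed.
One proper 3-coloring: 1=b, 2=a, 3=a, 4=b, 5=a, 6=c, 7=b. Each edge has distinct colors on its endpoints.

3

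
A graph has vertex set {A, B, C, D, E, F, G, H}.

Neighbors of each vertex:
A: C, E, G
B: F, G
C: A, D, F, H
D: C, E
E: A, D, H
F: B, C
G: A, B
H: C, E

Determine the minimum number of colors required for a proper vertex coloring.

3

The cycle C-F-B-G-A-C has odd length 5, so it cannot be 2-colored; at least 3 colors are needed.
A valid assignment using 3 colors: A=2, B=1, C=1, D=2, E=1, F=2, G=3, H=2. Each edge has distinct colors on its endpoints.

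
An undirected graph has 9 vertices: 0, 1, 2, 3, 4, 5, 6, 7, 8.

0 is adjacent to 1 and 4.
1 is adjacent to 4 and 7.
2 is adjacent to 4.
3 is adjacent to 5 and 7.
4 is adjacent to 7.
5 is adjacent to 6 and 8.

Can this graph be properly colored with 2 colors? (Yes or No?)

No

0, 1, 4 are pairwise adjacent, so at least 3 colors are needed.
So 2 colors are not enough.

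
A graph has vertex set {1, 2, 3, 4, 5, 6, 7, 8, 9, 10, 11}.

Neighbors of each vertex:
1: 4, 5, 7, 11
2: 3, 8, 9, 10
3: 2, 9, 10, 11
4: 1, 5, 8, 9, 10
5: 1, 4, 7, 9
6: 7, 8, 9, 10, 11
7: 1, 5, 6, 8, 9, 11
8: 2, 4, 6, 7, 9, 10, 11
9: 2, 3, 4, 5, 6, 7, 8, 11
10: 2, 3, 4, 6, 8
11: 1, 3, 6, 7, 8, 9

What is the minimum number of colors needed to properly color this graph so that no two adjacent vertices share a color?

5

6, 7, 8, 9, 11 are pairwise adjacent (a clique of size 5), so at least 5 colors are needed.
5 colors suffice: 1=a, 2=c, 3=b, 4=c, 5=b, 6=e, 7=c, 8=b, 9=a, 10=a, 11=d. No two adjacent vertices share a color.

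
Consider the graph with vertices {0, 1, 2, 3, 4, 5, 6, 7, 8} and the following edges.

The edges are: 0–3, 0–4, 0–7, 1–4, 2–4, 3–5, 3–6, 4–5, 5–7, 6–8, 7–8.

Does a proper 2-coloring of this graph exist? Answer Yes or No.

The cycle 6-3-0-7-8-6 has odd length 5, so it cannot be 2-colored; at least 3 colors are needed.
So 2 colors are not enough.

No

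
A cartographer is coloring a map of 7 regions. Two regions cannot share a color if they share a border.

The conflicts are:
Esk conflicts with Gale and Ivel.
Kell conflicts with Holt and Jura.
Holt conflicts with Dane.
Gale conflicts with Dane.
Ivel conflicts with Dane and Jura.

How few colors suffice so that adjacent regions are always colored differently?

The cycle Holt-Dane-Ivel-Jura-Kell-Holt has odd length 5, so it cannot be 2-colored; at least 3 colors are needed.
3 colors suffice: Esk=2, Kell=2, Holt=1, Gale=1, Ivel=1, Dane=2, Jura=3. No two conflicting regions share a color.

3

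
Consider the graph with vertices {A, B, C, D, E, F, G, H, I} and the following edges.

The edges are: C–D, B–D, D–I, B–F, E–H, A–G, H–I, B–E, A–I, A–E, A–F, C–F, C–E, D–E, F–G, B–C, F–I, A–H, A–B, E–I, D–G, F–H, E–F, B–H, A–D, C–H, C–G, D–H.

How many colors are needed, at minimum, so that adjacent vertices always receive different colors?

B, C, E, F, H are mutually adjacent (a clique of size 5), so at least 5 colors are needed.
5 colors suffice: color 1 → {E, G}; color 2 → {H}; color 3 → {D, F}; color 4 → {A, C}; color 5 → {B, I}. No two adjacent vertices share a color.

5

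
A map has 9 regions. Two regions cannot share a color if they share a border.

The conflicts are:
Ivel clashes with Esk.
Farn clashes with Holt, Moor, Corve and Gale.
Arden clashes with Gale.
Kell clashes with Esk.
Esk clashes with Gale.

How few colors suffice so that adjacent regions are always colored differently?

2

Ivel and Esk conflict, so at least 2 colors are needed.
2 colors suffice: color 1 → {Farn, Arden, Esk}; color 2 → {Ivel, Holt, Moor, Kell, Corve, Gale}. No two conflicting regions share a color.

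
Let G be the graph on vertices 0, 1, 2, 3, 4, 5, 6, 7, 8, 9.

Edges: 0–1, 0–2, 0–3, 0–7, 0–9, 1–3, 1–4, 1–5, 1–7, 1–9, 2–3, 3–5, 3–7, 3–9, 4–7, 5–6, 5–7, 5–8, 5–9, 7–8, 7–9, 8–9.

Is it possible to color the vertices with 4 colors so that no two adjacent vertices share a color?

No

0, 1, 3, 7, 9 are mutually adjacent (a clique of size 5), so at least 5 colors are needed.
So 4 colors are not enough.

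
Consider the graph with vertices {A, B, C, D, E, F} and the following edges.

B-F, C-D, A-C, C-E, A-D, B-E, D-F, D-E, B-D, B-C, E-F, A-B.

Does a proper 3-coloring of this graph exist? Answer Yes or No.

No

A, B, C, D are mutually adjacent (a clique of size 4), so at least 4 colors are needed.
So 3 colors are not enough.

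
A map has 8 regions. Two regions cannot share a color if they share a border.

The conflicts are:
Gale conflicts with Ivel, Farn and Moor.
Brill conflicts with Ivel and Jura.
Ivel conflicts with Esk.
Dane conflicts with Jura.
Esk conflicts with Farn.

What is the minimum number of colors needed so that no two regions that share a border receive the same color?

Ivel and Esk conflict, so at least 2 colors are needed.
2 colors suffice: Gale=2, Brill=2, Ivel=1, Dane=2, Jura=1, Esk=2, Farn=1, Moor=1. No two conflicting regions share a color.

2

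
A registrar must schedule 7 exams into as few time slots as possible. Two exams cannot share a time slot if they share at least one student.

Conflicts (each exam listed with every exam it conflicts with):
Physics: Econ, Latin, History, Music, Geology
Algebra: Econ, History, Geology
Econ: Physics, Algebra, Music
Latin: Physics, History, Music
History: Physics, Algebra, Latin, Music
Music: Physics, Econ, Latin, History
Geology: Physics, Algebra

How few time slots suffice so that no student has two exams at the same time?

4

Physics, Latin, History, Music are mutually in conflict, so at least 4 time slots are needed.
Using 4 time slots: Physics=1, Algebra=1, Econ=3, Latin=4, History=3, Music=2, Geology=2. No two conflicting exams share a time slot.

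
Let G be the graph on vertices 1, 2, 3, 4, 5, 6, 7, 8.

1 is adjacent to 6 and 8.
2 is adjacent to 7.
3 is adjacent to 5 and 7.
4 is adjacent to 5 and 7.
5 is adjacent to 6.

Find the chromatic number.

4 and 5 are adjacent, so at least 2 colors are needed.
One proper 2-coloring: 1=red, 2=blue, 3=blue, 4=blue, 5=red, 6=blue, 7=red, 8=blue. Each edge has distinct colors on its endpoints.

2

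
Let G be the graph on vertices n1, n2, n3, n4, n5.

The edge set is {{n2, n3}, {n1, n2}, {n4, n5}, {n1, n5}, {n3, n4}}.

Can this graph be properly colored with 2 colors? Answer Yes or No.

No

The cycle n3-n2-n1-n5-n4-n3 has odd length 5, so it cannot be 2-colored; at least 3 colors are needed.
So 2 colors are not enough.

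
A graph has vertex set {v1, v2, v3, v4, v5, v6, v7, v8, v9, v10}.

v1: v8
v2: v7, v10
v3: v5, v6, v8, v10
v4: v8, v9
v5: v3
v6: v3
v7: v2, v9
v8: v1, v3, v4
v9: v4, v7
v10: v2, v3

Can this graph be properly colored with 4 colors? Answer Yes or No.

The chromatic number is 3. The cycle v7-v9-v4-v8-v3-v10-v2-v7 has odd length 7, so it cannot be 2-colored; at least 3 colors are needed.
3 colors suffice: color red → {v1, v3, v4, v7}; color blue → {v5, v6, v8, v9, v10}; color green → {v2}.
Since 4 ≥ 3, a proper 4-coloring certainly exists.

Yes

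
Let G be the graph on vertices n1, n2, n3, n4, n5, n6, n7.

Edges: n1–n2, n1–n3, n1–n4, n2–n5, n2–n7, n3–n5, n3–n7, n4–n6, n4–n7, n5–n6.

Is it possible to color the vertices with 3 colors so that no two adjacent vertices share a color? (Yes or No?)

Yes

The chromatic number is 3. The cycle n5-n3-n7-n4-n6-n5 has odd length 5, so it cannot be 2-colored; at least 3 colors are needed.
3 colors suffice: n1=1, n2=2, n3=2, n4=2, n5=1, n6=3, n7=1.
That is already a proper 3-coloring.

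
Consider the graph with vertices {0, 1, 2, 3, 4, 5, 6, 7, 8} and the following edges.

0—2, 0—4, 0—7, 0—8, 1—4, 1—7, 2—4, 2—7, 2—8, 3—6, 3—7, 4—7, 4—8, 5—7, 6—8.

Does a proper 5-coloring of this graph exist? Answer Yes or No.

The chromatic number is 4. 0, 2, 4, 8 are mutually adjacent (a clique of size 4), so at least 4 colors are needed.
One proper 4-coloring: 0=d, 1=c, 2=c, 3=b, 4=b, 5=b, 6=c, 7=a, 8=a.
Since 5 ≥ 4, a proper 5-coloring certainly exists.

Yes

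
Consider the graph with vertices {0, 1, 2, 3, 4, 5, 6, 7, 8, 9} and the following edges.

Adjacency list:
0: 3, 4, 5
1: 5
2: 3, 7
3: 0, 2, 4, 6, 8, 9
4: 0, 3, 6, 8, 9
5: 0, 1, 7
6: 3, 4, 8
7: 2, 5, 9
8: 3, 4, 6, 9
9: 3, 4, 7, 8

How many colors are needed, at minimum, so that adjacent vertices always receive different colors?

4

3, 4, 8, 9 form a clique, so at least 4 colors are needed.
4 colors suffice: color a → {3, 5}; color b → {1, 4, 7}; color c → {0, 2, 6, 9}; color d → {8}. Each edge has distinct colors on its endpoints.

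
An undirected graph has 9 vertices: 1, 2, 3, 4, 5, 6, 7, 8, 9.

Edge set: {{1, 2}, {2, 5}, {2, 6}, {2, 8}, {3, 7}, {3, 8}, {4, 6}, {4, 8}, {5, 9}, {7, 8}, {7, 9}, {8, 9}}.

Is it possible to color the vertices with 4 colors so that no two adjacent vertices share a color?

Yes

The chromatic number is 3. 3, 7, 8 are pairwise adjacent, so at least 3 colors are needed.
3 colors suffice: 1=red, 2=blue, 3=green, 4=blue, 5=red, 6=red, 7=blue, 8=red, 9=green.
Since 4 ≥ 3, a proper 4-coloring certainly exists.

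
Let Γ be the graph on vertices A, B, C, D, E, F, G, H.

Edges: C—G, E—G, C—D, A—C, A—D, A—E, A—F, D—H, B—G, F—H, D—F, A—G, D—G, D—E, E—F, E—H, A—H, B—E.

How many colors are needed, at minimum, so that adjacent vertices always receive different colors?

A, D, E, F, H are mutually adjacent (a clique of size 5), so at least 5 colors are needed.
5 colors suffice: A=1, B=1, C=2, D=3, E=2, F=5, G=4, H=4. Every edge joins two different colors.

5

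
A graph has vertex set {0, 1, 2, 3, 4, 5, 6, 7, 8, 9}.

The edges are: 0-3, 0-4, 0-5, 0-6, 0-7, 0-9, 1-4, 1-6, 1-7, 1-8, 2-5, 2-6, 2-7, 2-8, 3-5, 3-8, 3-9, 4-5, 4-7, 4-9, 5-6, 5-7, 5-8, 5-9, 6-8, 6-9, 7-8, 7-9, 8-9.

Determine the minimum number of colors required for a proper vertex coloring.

5

0, 4, 5, 7, 9 are mutually adjacent (a clique of size 5), so at least 5 colors are needed.
5 colors suffice: color red → {1, 5}; color blue → {2, 9}; color green → {0, 8}; color yellow → {3, 6, 7}; color purple → {4}. Each edge has distinct colors on its endpoints.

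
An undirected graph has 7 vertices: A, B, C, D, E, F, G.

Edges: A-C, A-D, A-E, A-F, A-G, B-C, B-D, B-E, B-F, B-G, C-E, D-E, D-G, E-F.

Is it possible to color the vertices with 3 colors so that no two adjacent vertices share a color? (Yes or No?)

The chromatic number is 3. A, E, F are mutually adjacent, so at least 3 colors are needed.
3 colors suffice: A=red, B=red, C=green, D=green, E=blue, F=green, G=blue.
That is already a proper 3-coloring.

Yes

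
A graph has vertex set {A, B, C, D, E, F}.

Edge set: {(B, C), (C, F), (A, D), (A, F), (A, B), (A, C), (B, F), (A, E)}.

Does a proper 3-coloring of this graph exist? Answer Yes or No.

No

A, B, C, F are pairwise adjacent (a clique of size 4), so at least 4 colors are needed.
So 3 colors are not enough.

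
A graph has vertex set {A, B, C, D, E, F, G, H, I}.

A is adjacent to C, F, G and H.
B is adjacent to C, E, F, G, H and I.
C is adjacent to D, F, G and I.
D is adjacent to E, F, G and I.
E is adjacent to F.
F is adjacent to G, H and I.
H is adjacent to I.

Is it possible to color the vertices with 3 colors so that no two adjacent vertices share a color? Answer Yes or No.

B, C, F, I form a clique, so at least 4 colors are needed.
So 3 colors are not enough.

No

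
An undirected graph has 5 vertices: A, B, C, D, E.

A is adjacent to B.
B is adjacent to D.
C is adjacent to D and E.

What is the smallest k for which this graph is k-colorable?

2

B and D are adjacent, so at least 2 colors are needed.
2 colors suffice: A=blue, B=red, C=red, D=blue, E=blue. Every edge joins two different colors.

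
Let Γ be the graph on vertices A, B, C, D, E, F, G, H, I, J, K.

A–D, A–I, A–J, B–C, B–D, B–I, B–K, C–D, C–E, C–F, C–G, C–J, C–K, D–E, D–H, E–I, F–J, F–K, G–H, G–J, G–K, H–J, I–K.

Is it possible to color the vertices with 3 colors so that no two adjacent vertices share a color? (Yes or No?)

Yes

The chromatic number is 3. C, G, K are mutually adjacent, so at least 3 colors are needed.
3 colors suffice: A=3, B=3, C=1, D=2, E=3, F=3, G=3, H=1, I=1, J=2, K=2.
That is already a proper 3-coloring.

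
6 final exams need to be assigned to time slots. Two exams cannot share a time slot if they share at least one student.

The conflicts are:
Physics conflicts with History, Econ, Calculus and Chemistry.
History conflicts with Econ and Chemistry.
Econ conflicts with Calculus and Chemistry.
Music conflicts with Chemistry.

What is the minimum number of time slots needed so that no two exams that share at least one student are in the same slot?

Physics, History, Econ, Chemistry pairwise conflict, so at least 4 time slots are needed.
4 time slots suffice: time slot 1 → {Econ, Music}; time slot 2 → {Calculus, Chemistry}; time slot 3 → {Physics}; time slot 4 → {History}. No two conflicting exams share a time slot.

4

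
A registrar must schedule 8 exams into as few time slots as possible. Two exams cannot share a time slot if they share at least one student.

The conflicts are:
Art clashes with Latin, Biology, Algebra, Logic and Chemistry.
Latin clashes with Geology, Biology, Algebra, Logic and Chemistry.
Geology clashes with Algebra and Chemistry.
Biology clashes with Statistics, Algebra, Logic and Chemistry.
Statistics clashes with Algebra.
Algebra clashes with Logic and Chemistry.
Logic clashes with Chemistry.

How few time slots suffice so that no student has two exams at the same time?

Art, Latin, Biology, Algebra, Logic, Chemistry pairwise conflict, so at least 6 time slots are needed.
6 time slots suffice: time slot 1 → {Algebra}; time slot 2 → {Statistics, Chemistry}; time slot 3 → {Latin}; time slot 4 → {Geology, Biology}; time slot 5 → {Art}; time slot 6 → {Logic}. Every pair that conflicts lands in different time slots.

6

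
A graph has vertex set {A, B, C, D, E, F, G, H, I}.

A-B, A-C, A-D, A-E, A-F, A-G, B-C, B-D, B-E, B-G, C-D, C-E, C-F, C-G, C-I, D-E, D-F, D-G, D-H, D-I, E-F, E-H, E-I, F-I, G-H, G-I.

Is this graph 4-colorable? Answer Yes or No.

A, C, D, E, F are pairwise adjacent (a clique of size 5), so at least 5 colors are needed.
So 4 colors are not enough.

No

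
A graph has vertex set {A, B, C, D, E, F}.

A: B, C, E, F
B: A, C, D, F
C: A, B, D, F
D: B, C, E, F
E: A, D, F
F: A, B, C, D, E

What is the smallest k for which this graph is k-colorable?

4

A, B, C, F form a clique, so at least 4 colors are needed.
4 colors suffice: color 1 → {F}; color 2 → {A, D}; color 3 → {C, E}; color 4 → {B}. Each edge has distinct colors on its endpoints.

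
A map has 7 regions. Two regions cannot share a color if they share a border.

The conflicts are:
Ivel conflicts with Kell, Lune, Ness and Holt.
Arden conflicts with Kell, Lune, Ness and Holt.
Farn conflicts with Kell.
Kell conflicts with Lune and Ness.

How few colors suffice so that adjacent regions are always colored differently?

Arden, Kell, Lune are mutually in conflict, so at least 3 colors are needed.
3 colors suffice: color 1 → {Kell, Holt}; color 2 → {Ivel, Arden, Farn}; color 3 → {Lune, Ness}. Each listed conflict is separated.

3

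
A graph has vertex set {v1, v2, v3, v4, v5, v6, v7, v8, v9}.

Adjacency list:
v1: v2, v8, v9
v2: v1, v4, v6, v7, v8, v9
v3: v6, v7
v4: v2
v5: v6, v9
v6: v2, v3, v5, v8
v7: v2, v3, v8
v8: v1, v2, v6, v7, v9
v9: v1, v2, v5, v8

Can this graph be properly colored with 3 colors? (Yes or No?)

v1, v2, v8, v9 form a clique, so at least 4 colors are needed.
So 3 colors are not enough.

No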